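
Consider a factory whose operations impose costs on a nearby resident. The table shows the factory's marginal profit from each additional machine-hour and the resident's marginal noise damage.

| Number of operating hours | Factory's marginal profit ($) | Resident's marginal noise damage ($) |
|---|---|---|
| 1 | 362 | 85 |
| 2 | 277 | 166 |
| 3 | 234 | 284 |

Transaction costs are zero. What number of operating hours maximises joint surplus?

Bargaining reaches the level where marginal profit last exceeds marginal noise damage.
That holds through level 2 (277 ≥ 166) but not at 3 (234 < 284).

2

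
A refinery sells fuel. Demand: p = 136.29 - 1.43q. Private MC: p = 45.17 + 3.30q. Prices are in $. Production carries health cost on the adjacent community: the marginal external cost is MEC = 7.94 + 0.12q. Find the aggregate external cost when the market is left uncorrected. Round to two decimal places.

Market equilibrium (private): 45.17 + 3.30q = 136.29 - 1.43q → q_m = 19.2643.
Total external cost = ∫₀^{q_m} (7.94 + 0.12q) dq = 7.94×19.2643 + ½×0.12×19.2643² = 175.2253.

$175.23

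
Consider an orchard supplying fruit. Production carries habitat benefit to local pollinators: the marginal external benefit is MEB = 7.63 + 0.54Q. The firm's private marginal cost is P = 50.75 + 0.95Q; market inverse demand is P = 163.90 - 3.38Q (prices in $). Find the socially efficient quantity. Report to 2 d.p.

Q* = 31.87

Social marginal cost = private MC − MEB = 43.12 + 0.41Q.
Set SMC = demand: 43.12 + 0.41Q = 163.90 - 3.38Q → Q* = 31.8681.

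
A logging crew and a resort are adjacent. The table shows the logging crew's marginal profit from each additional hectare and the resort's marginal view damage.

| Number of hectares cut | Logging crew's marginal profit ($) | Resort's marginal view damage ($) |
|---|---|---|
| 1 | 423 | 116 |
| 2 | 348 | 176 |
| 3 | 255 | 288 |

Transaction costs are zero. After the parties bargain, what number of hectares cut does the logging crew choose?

Bargaining reaches the level where marginal profit last exceeds marginal view damage.
That holds through level 2 (348 ≥ 176) but not at 3 (255 < 288).

2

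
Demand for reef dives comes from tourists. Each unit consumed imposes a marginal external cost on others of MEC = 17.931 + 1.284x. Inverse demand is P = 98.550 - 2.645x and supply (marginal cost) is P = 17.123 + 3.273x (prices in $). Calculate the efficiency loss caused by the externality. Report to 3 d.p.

DWL = $87.976

Market equilibrium (private): 17.123 + 3.273x = 98.550 - 2.645x → x_m = 13.7592.
Social marginal benefit = demand − MEC = 80.619 - 3.929x.
Set SMB = MC: 80.619 - 3.929x = 17.123 + 3.273x → x* = 8.8164.
Between x* and x_m the wedge MC − SMB runs linearly from 0 to MEC(x_m), so the loss is a triangle.
DWL = ½ × 4.9428 × 35.5978 = 87.9764.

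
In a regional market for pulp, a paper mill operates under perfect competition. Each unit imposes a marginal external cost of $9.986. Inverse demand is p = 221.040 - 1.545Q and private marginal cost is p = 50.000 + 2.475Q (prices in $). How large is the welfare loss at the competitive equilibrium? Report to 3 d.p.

Market equilibrium (private): 50.000 + 2.475Q = 221.040 - 1.545Q → Q_m = 42.5473.
Social marginal cost = private MC + MEC = 59.986 + 2.475Q.
Set SMC = demand: 59.986 + 2.475Q = 221.040 - 1.545Q → Q* = 40.0632.
Height of the DWL triangle at Q_m is SMC(Q_m) − demand(Q_m) = MEC(Q_m) = 9.9860.
DWL = ½ × 2.4841 × 9.9860 = 12.4031.

DWL = $12.403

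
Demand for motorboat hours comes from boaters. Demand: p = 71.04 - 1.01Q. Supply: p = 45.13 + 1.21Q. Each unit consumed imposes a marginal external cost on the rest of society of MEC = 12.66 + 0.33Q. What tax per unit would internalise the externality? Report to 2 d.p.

Social marginal benefit = demand − MEC = 58.38 - 1.34Q.
Set SMB = MC: 58.38 - 1.34Q = 45.13 + 1.21Q → Q* = 5.1961.
The Pigouvian tax equals MEC at Q*: 12.66 + 0.33×5.1961 = 14.3747.

tax = 14.37 per unit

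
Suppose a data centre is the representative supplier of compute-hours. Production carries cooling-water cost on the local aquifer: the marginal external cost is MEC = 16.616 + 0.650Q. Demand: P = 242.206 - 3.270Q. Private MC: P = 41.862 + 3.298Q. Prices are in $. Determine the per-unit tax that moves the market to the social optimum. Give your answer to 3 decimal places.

tax = $33.161 per unit

Social marginal cost = private MC + MEC = 58.478 + 3.948Q.
Set SMC = demand: 58.478 + 3.948Q = 242.206 - 3.270Q → Q* = 25.4541.
The Pigouvian tax equals MEC at Q*: 16.616 + 0.650×25.4541 = 33.1612.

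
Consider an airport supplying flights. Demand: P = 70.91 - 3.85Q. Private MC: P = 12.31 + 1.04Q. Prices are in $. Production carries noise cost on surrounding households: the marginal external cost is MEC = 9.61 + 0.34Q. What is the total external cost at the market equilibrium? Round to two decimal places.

Market equilibrium (private): 12.31 + 1.04Q = 70.91 - 3.85Q → Q_m = 11.9836.
Total external cost = ∫₀^{Q_m} (9.61 + 0.34Q) dQ = 9.61×11.9836 + ½×0.34×11.9836² = 139.5755.

$139.58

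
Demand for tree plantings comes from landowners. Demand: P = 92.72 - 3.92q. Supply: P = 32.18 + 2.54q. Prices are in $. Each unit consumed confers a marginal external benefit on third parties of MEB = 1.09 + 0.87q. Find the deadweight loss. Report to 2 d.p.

Market equilibrium (private): 32.18 + 2.54q = 92.72 - 3.92q → q_m = 9.3715.
Social marginal benefit = demand + MEB = 93.81 - 3.05q.
Set SMB = MC: 93.81 - 3.05q = 32.18 + 2.54q → q* = 11.0250.
Height of the DWL triangle at q_m is SMB(q_m) − MC(q_m) = MEB(q_m) = 9.2432.
DWL = ½ × 1.6535 × 9.2432 = 7.6418.

DWL = $7.64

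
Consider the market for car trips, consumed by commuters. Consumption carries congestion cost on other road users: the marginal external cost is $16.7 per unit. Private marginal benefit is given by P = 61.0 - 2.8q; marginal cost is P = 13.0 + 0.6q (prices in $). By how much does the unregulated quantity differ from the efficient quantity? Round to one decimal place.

Market equilibrium (private): 13.0 + 0.6q = 61.0 - 2.8q → q_m = 14.1176.
Social marginal benefit = demand − MEC = 44.3 - 2.8q.
Set SMB = MC: 44.3 - 2.8q = 13.0 + 0.6q → q* = 9.2059.
Gap = |14.1176 − 9.2059| = 4.9117.

4.9 units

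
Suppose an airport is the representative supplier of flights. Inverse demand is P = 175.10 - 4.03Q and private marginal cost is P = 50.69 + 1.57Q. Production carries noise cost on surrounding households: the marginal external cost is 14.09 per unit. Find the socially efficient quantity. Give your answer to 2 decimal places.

Q* = 19.70

Social marginal cost = private MC + MEC = 64.78 + 1.57Q.
Set SMC = demand: 64.78 + 1.57Q = 175.10 - 4.03Q → Q* = 19.7000.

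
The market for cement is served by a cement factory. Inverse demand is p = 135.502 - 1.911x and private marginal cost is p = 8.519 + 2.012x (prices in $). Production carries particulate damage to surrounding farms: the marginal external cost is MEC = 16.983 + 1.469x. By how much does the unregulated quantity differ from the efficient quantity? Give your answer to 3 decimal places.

Market equilibrium (private): 8.519 + 2.012x = 135.502 - 1.911x → x_m = 32.3689.
Social marginal cost = private MC + MEC = 25.502 + 3.481x.
Set SMC = demand: 25.502 + 3.481x = 135.502 - 1.911x → x* = 20.4006.
Gap = |32.3689 − 20.4006| = 11.9683.

11.968 units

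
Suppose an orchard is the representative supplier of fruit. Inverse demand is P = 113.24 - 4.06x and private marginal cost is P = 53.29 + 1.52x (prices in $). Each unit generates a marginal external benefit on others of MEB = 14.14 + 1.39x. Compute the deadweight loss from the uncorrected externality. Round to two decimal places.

DWL = $100.87

Market equilibrium (private): 53.29 + 1.52x = 113.24 - 4.06x → x_m = 10.7437.
Social marginal cost = private MC − MEB = 39.15 + 0.13x.
Set SMC = demand: 39.15 + 0.13x = 113.24 - 4.06x → x* = 17.6826.
Between x* and x_m the wedge demand − SMC runs linearly from 0 to MEB(x_m), so the loss is a triangle.
DWL = ½ × 6.9389 × 29.0738 = 100.8701.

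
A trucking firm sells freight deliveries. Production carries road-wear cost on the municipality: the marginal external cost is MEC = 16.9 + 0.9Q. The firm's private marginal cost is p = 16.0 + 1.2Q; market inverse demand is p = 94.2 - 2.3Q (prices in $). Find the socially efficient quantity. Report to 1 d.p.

Q* = 13.9

Social marginal cost = private MC + MEC = 32.9 + 2.1Q.
Set SMC = demand: 32.9 + 2.1Q = 94.2 - 2.3Q → Q* = 13.9318.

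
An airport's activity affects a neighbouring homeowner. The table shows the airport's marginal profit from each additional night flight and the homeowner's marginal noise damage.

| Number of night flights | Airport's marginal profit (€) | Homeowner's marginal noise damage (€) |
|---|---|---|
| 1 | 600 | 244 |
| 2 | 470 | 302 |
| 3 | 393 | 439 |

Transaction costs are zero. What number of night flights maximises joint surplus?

2

Bargaining reaches the level where marginal profit last exceeds marginal noise damage.
That holds through level 2 (470 ≥ 302) but not at 3 (393 < 439).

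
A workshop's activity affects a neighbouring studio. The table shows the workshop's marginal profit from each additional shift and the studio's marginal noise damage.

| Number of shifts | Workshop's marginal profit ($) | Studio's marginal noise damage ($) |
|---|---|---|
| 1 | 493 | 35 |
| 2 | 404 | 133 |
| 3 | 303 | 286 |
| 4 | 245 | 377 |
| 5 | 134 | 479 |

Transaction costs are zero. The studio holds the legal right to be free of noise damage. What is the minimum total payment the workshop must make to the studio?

Efficient level: marginal profit ≥ marginal noise damage through level 3, so k* = 3.
With the studio holding the right, the workshop must at least compensate total damage at k*: 35 + 133 + 286 = 454.

$454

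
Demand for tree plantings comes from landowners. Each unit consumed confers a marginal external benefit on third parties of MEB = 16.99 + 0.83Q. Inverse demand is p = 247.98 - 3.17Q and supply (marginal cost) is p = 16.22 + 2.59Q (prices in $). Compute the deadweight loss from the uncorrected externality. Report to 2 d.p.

Market equilibrium (private): 16.22 + 2.59Q = 247.98 - 3.17Q → Q_m = 40.2361.
Social marginal benefit = demand + MEB = 264.97 - 2.34Q.
Set SMB = MC: 264.97 - 2.34Q = 16.22 + 2.59Q → Q* = 50.4564.
The loss is the area between SMB and MC from Q* to Q_m; with linear curves that's a triangle of height MEB(Q_m).
DWL = ½ × 10.2203 × 50.3860 = 257.4800.

DWL = $257.48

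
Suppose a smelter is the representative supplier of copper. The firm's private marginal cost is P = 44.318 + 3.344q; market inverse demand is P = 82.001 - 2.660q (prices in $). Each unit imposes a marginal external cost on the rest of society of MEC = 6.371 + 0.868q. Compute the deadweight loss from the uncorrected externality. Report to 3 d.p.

DWL = $10.163

Market equilibrium (private): 44.318 + 3.344q = 82.001 - 2.660q → q_m = 6.2763.
Social marginal cost = private MC + MEC = 50.689 + 4.212q.
Set SMC = demand: 50.689 + 4.212q = 82.001 - 2.660q → q* = 4.5565.
The welfare-loss triangle has base |q_m − q*| and height MEC(q_m) (the vertical gap between SMC and demand is zero at q* and MEC at q_m).
DWL = ½ × 1.7198 × 11.8188 = 10.1630.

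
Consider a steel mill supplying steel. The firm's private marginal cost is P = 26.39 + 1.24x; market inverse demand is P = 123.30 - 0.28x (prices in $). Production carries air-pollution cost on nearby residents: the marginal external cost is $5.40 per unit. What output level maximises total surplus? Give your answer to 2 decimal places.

Social marginal cost = private MC + MEC = 31.79 + 1.24x.
Set SMC = demand: 31.79 + 1.24x = 123.30 - 0.28x → x* = 60.2039.

x* = 60.20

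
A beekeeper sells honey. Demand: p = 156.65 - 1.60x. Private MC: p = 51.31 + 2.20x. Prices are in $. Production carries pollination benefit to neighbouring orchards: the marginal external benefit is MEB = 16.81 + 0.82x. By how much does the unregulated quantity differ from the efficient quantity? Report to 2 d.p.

13.27 units

Market equilibrium (private): 51.31 + 2.20x = 156.65 - 1.60x → x_m = 27.7211.
Social marginal cost = private MC − MEB = 34.50 + 1.38x.
Set SMC = demand: 34.50 + 1.38x = 156.65 - 1.60x → x* = 40.9899.
Gap = |27.7211 − 40.9899| = 13.2688.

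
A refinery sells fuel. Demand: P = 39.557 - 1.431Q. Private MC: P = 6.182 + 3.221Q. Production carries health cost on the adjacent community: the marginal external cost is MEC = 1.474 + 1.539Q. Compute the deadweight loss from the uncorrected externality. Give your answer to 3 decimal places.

DWL = 12.650

Market equilibrium (private): 6.182 + 3.221Q = 39.557 - 1.431Q → Q_m = 7.1743.
Social marginal cost = private MC + MEC = 7.656 + 4.760Q.
Set SMC = demand: 7.656 + 4.760Q = 39.557 - 1.431Q → Q* = 5.1528.
Between Q* and Q_m the wedge SMC − demand runs linearly from 0 to MEC(Q_m), so the loss is a triangle.
DWL = ½ × 2.0215 × 12.5153 = 12.6498.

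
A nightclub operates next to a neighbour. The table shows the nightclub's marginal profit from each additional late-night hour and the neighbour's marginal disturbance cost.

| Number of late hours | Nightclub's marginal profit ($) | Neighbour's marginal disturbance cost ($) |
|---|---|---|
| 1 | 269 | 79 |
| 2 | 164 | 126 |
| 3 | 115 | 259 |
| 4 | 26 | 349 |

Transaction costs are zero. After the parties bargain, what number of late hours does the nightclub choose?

2

Bargaining reaches the level where marginal profit last exceeds marginal disturbance cost.
That holds through level 2 (164 ≥ 126) but not at 3 (115 < 259).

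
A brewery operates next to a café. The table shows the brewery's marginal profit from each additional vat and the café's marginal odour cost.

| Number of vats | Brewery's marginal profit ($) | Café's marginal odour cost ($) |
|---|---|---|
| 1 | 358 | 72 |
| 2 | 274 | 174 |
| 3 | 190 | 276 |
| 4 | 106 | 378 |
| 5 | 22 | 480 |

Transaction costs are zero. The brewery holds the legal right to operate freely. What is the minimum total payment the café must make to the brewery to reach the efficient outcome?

Left alone the brewery would choose level 5 (marginal profit stays positive).
Efficient level: k* = 2 (marginal profit ≥ marginal odour cost through 2).
The café must at least cover the brewery's forgone profit from cutting 5→2: 190 + 106 + 22 = 318.

$318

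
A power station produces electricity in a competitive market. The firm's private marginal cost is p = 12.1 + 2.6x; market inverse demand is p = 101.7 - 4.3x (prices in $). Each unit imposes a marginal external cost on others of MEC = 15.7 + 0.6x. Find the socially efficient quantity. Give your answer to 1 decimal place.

x* = 9.9

Social marginal cost = private MC + MEC = 27.8 + 3.2x.
Set SMC = demand: 27.8 + 3.2x = 101.7 - 4.3x → x* = 9.8533.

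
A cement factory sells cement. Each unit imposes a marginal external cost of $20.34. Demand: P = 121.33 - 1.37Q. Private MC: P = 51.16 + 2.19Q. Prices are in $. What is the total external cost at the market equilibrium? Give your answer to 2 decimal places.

$400.92

Market equilibrium (private): 51.16 + 2.19Q = 121.33 - 1.37Q → Q_m = 19.7107.
Total external cost = MEC × Q_m = 20.34 × 19.7107 = 400.9156.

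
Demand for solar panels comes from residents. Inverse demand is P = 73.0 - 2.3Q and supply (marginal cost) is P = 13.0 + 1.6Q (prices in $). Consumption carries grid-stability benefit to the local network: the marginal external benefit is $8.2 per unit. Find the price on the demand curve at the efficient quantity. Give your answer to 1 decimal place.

Social marginal benefit = demand + MEB = 81.2 - 2.3Q.
Set SMB = MC: 81.2 - 2.3Q = 13.0 + 1.6Q → Q* = 17.4872.
Consumer price on the demand curve at Q*: 73.0 − 2.3×17.4872 = 32.7794.

P = $32.8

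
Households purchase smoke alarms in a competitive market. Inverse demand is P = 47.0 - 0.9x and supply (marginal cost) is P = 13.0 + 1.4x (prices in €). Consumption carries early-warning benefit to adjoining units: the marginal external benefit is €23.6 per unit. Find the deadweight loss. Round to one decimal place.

DWL = €121.1

Market equilibrium (private): 13.0 + 1.4x = 47.0 - 0.9x → x_m = 14.7826.
Social marginal benefit = demand + MEB = 70.6 - 0.9x.
Set SMB = MC: 70.6 - 0.9x = 13.0 + 1.4x → x* = 25.0435.
The welfare-loss triangle has base |x_m − x*| and height MEB(x_m) (the vertical gap between SMB and MC is zero at x* and MEB at x_m).
DWL = ½ × 10.2609 × 23.6000 = 121.0786.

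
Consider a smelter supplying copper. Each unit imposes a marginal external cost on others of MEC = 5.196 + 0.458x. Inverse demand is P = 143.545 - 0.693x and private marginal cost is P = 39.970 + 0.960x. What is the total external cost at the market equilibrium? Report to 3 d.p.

Market equilibrium (private): 39.970 + 0.960x = 143.545 - 0.693x → x_m = 62.6588.
Total external cost = ∫₀^{x_m} (5.196 + 0.458x) dx = 5.196×62.6588 + ½×0.458×62.6588² = 1224.6578.

1224.658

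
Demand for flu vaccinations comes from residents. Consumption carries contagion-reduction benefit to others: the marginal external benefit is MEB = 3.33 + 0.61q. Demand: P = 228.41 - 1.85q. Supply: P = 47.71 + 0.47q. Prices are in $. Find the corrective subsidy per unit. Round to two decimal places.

Social marginal benefit = demand + MEB = 231.74 - 1.24q.
Set SMB = MC: 231.74 - 1.24q = 47.71 + 0.47q → q* = 107.6199.
The Pigouvian subsidy equals MEB at q*: 3.33 + 0.61×107.6199 = 68.9781.

subsidy = $68.98 per unit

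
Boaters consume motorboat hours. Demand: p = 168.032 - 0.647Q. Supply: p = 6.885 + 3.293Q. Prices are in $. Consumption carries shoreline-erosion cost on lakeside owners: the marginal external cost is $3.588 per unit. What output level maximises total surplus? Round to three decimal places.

Q* = 39.990

Social marginal benefit = demand − MEC = 164.444 - 0.647Q.
Set SMB = MC: 164.444 - 0.647Q = 6.885 + 3.293Q → Q* = 39.9896.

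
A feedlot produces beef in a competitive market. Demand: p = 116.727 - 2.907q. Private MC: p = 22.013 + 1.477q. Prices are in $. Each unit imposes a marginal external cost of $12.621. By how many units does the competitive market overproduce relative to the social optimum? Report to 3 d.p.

Market equilibrium (private): 22.013 + 1.477q = 116.727 - 2.907q → q_m = 21.6045.
Social marginal cost = private MC + MEC = 34.634 + 1.477q.
Set SMC = demand: 34.634 + 1.477q = 116.727 - 2.907q → q* = 18.7256.
Gap = |21.6045 − 18.7256| = 2.8789.

2.879 units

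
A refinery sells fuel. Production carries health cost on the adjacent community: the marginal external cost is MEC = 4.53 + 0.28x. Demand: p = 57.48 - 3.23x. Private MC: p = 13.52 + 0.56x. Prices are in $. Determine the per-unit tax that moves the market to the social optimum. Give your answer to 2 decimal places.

tax = $7.24 per unit

Social marginal cost = private MC + MEC = 18.05 + 0.84x.
Set SMC = demand: 18.05 + 0.84x = 57.48 - 3.23x → x* = 9.6880.
The Pigouvian tax equals MEC at x*: 4.53 + 0.28×9.6880 = 7.2426.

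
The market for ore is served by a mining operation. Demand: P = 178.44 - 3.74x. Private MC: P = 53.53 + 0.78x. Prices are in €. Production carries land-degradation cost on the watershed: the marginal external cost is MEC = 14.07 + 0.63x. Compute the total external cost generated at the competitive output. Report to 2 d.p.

€629.39

Market equilibrium (private): 53.53 + 0.78x = 178.44 - 3.74x → x_m = 27.6350.
Total external cost = ∫₀^{x_m} (14.07 + 0.63x) dx = 14.07×27.6350 + ½×0.63×27.6350² = 629.3878.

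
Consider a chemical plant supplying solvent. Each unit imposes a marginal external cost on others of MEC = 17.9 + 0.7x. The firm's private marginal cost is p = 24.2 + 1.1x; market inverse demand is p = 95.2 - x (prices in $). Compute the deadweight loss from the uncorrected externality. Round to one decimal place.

Market equilibrium (private): 24.2 + 1.1x = 95.2 - x → x_m = 33.8095.
Social marginal cost = private MC + MEC = 42.1 + 1.8x.
Set SMC = demand: 42.1 + 1.8x = 95.2 - x → x* = 18.9643.
The loss is the area between SMC and demand from x* to x_m; with linear curves that's a triangle of height MEC(x_m).
DWL = ½ × 14.8452 × 41.5667 = 308.5330.

DWL = $308.5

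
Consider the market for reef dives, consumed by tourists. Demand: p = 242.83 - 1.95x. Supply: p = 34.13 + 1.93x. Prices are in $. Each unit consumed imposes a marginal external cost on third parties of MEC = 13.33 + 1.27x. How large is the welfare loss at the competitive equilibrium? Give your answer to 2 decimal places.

Market equilibrium (private): 34.13 + 1.93x = 242.83 - 1.95x → x_m = 53.7887.
Social marginal benefit = demand − MEC = 229.50 - 3.22x.
Set SMB = MC: 229.50 - 3.22x = 34.13 + 1.93x → x* = 37.9359.
The loss is the area between SMB and MC from x* to x_m; with linear curves that's a triangle of height MEC(x_m).
DWL = ½ × 15.8528 × 81.6416 = 647.1240.

DWL = $647.12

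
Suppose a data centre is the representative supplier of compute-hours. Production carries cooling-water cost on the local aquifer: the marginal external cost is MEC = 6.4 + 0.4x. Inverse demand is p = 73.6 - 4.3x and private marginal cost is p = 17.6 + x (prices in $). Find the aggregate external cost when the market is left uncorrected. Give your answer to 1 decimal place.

Market equilibrium (private): 17.6 + x = 73.6 - 4.3x → x_m = 10.5660.
Total external cost = ∫₀^{x_m} (6.4 + 0.4x) dx = 6.4×10.5660 + ½×0.4×10.5660² = 89.9505.

$90.0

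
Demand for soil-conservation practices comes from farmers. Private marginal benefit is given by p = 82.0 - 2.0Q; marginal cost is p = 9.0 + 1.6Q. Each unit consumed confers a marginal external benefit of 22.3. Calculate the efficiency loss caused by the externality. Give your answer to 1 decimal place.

Market equilibrium (private): 9.0 + 1.6Q = 82.0 - 2.0Q → Q_m = 20.2778.
Social marginal benefit = demand + MEB = 104.3 - 2.0Q.
Set SMB = MC: 104.3 - 2.0Q = 9.0 + 1.6Q → Q* = 26.4722.
The loss is the area between SMB and MC from Q* to Q_m; with linear curves that's a triangle of height MEB(Q_m).
DWL = ½ × 6.1944 × 22.3000 = 69.0676.

DWL = 69.1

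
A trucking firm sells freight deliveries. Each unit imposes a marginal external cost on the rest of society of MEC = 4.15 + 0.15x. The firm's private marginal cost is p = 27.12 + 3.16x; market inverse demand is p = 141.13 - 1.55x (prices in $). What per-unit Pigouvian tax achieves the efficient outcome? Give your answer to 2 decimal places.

Social marginal cost = private MC + MEC = 31.27 + 3.31x.
Set SMC = demand: 31.27 + 3.31x = 141.13 - 1.55x → x* = 22.6049.
The Pigouvian tax equals MEC at x*: 4.15 + 0.15×22.6049 = 7.5407.

tax = $7.54 per unit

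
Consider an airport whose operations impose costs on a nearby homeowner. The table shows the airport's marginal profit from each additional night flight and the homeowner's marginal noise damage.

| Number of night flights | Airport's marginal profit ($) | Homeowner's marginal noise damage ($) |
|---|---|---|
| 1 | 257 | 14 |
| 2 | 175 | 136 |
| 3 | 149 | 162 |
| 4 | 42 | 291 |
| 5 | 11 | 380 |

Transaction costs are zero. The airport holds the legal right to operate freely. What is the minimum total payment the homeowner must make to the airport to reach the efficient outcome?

Left alone the airport would choose level 5 (marginal profit stays positive).
Efficient level: k* = 2 (marginal profit ≥ marginal noise damage through 2).
The homeowner must at least cover the airport's forgone profit from cutting 5→2: 149 + 42 + 11 = 202.

$202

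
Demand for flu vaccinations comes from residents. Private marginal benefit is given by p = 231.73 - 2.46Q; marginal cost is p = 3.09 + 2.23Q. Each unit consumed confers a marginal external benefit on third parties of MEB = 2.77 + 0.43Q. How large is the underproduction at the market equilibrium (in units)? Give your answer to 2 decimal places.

Market equilibrium (private): 3.09 + 2.23Q = 231.73 - 2.46Q → Q_m = 48.7505.
Social marginal benefit = demand + MEB = 234.50 - 2.03Q.
Set SMB = MC: 234.50 - 2.03Q = 3.09 + 2.23Q → Q* = 54.3216.
Gap = |48.7505 − 54.3216| = 5.5711.

5.57 units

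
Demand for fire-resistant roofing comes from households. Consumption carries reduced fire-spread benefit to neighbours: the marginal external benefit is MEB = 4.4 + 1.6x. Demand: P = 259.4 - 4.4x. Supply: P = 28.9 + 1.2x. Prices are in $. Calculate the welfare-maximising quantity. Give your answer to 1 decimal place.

x* = 58.7

Social marginal benefit = demand + MEB = 263.8 - 2.8x.
Set SMB = MC: 263.8 - 2.8x = 28.9 + 1.2x → x* = 58.7250.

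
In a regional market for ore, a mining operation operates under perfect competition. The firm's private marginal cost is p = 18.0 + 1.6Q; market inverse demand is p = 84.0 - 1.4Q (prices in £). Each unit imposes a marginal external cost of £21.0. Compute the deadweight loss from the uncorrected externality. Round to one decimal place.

Market equilibrium (private): 18.0 + 1.6Q = 84.0 - 1.4Q → Q_m = 22.0000.
Social marginal cost = private MC + MEC = 39.0 + 1.6Q.
Set SMC = demand: 39.0 + 1.6Q = 84.0 - 1.4Q → Q* = 15.0000.
Height of the DWL triangle at Q_m is SMC(Q_m) − demand(Q_m) = MEC(Q_m) = 21.0000.
DWL = ½ × 7.0000 × 21.0000 = 73.5000.

DWL = £73.5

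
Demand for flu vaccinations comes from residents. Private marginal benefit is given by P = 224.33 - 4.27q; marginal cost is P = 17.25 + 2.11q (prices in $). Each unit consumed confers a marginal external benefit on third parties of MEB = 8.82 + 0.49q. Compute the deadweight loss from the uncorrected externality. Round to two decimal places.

Market equilibrium (private): 17.25 + 2.11q = 224.33 - 4.27q → q_m = 32.4577.
Social marginal benefit = demand + MEB = 233.15 - 3.78q.
Set SMB = MC: 233.15 - 3.78q = 17.25 + 2.11q → q* = 36.6553.
Height of the DWL triangle at q_m is SMB(q_m) − MC(q_m) = MEB(q_m) = 24.7243.
DWL = ½ × 4.1976 × 24.7243 = 51.8914.

DWL = $51.89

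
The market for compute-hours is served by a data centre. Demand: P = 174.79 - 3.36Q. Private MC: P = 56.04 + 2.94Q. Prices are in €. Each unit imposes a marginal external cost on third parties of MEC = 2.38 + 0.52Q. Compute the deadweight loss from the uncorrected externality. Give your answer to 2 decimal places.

DWL = €10.88

Market equilibrium (private): 56.04 + 2.94Q = 174.79 - 3.36Q → Q_m = 18.8492.
Social marginal cost = private MC + MEC = 58.42 + 3.46Q.
Set SMC = demand: 58.42 + 3.46Q = 174.79 - 3.36Q → Q* = 17.0630.
The loss is the area between SMC and demand from Q* to Q_m; with linear curves that's a triangle of height MEC(Q_m).
DWL = ½ × 1.7862 × 12.1816 = 10.8794.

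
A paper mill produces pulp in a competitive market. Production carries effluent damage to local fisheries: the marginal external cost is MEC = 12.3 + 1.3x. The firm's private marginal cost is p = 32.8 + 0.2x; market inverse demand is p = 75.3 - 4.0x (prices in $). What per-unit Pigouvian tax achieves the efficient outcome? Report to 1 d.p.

Social marginal cost = private MC + MEC = 45.1 + 1.5x.
Set SMC = demand: 45.1 + 1.5x = 75.3 - 4.0x → x* = 5.4909.
The Pigouvian tax equals MEC at x*: 12.3 + 1.3×5.4909 = 19.4382.

tax = $19.4 per unit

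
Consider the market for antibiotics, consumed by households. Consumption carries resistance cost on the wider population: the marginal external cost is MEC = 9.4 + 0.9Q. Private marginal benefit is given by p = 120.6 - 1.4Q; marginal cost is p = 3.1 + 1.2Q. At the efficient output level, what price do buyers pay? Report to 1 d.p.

P = 77.4

Social marginal benefit = demand − MEC = 111.2 - 2.3Q.
Set SMB = MC: 111.2 - 2.3Q = 3.1 + 1.2Q → Q* = 30.8857.
Consumer price on the demand curve at Q*: 120.6 − 1.4×30.8857 = 77.3600.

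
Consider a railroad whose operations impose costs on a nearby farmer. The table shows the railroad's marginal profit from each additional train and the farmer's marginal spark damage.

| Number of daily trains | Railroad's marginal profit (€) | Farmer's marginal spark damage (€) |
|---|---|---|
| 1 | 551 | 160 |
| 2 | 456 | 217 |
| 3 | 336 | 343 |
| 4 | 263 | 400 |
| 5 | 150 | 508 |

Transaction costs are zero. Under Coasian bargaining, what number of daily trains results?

Bargaining reaches the level where marginal profit last exceeds marginal spark damage.
That holds through level 2 (456 ≥ 217) but not at 3 (336 < 343).

2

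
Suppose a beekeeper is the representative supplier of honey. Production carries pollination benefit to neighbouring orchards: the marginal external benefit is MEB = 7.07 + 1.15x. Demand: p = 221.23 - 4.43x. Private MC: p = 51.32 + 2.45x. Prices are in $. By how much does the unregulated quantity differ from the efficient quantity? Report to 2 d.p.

Market equilibrium (private): 51.32 + 2.45x = 221.23 - 4.43x → x_m = 24.6962.
Social marginal cost = private MC − MEB = 44.25 + 1.30x.
Set SMC = demand: 44.25 + 1.30x = 221.23 - 4.43x → x* = 30.8866.
Gap = |24.6962 − 30.8866| = 6.1904.

6.19 units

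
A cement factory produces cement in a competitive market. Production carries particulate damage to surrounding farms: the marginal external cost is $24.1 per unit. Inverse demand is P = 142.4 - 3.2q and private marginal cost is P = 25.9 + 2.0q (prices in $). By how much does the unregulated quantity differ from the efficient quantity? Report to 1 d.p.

4.6 units

Market equilibrium (private): 25.9 + 2.0q = 142.4 - 3.2q → q_m = 22.4038.
Social marginal cost = private MC + MEC = 50.0 + 2.0q.
Set SMC = demand: 50.0 + 2.0q = 142.4 - 3.2q → q* = 17.7692.
Gap = |22.4038 − 17.7692| = 4.6346.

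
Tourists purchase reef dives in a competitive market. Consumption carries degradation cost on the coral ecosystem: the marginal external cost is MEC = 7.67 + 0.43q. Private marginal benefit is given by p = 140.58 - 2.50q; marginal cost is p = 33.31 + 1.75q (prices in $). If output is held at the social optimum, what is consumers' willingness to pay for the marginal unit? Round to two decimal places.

P = $87.37

Social marginal benefit = demand − MEC = 132.91 - 2.93q.
Set SMB = MC: 132.91 - 2.93q = 33.31 + 1.75q → q* = 21.2821.
Consumer price on the demand curve at q*: 140.58 − 2.50×21.2821 = 87.3748.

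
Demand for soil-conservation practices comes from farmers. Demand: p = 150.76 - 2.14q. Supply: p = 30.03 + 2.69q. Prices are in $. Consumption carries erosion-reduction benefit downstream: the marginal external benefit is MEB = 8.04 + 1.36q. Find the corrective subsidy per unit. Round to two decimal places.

Social marginal benefit = demand + MEB = 158.80 - 0.78q.
Set SMB = MC: 158.80 - 0.78q = 30.03 + 2.69q → q* = 37.1095.
The Pigouvian subsidy equals MEB at q*: 8.04 + 1.36×37.1095 = 58.5089.

subsidy = $58.51 per unit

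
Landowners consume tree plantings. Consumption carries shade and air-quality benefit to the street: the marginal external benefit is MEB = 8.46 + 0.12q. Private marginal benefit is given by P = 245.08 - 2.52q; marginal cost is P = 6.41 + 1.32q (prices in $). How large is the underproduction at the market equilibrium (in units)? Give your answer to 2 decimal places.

4.28 units

Market equilibrium (private): 6.41 + 1.32q = 245.08 - 2.52q → q_m = 62.1536.
Social marginal benefit = demand + MEB = 253.54 - 2.40q.
Set SMB = MC: 253.54 - 2.40q = 6.41 + 1.32q → q* = 66.4328.
Gap = |62.1536 − 66.4328| = 4.2792.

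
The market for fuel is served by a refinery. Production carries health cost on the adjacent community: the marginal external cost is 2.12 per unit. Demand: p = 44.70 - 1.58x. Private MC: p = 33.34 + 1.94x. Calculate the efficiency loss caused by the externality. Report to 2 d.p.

Market equilibrium (private): 33.34 + 1.94x = 44.70 - 1.58x → x_m = 3.2273.
Social marginal cost = private MC + MEC = 35.46 + 1.94x.
Set SMC = demand: 35.46 + 1.94x = 44.70 - 1.58x → x* = 2.6250.
The welfare-loss triangle has base |x_m − x*| and height MEC(x_m) (the vertical gap between SMC and demand is zero at x* and MEC at x_m).
DWL = ½ × 0.6023 × 2.1200 = 0.6384.

DWL = 0.64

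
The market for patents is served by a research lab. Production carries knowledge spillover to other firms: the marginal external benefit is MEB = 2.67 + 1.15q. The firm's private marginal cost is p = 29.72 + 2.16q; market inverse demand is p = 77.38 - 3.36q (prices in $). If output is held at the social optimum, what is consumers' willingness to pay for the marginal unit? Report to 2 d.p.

P = $38.68

Social marginal cost = private MC − MEB = 27.05 + 1.01q.
Set SMC = demand: 27.05 + 1.01q = 77.38 - 3.36q → q* = 11.5172.
Consumer price on the demand curve at q*: 77.38 − 3.36×11.5172 = 38.6822.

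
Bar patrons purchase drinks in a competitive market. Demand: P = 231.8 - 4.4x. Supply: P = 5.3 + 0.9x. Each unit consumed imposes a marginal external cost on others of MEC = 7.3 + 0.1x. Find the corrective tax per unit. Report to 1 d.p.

tax = 11.4 per unit

Social marginal benefit = demand − MEC = 224.5 - 4.5x.
Set SMB = MC: 224.5 - 4.5x = 5.3 + 0.9x → x* = 40.5926.
The Pigouvian tax equals MEC at x*: 7.3 + 0.1×40.5926 = 11.3593.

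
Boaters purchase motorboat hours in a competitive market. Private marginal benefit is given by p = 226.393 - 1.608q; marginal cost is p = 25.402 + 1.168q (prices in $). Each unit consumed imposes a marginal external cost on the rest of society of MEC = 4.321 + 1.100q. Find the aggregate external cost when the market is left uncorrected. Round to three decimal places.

Market equilibrium (private): 25.402 + 1.168q = 226.393 - 1.608q → q_m = 72.4031.
Total external cost = ∫₀^{q_m} (4.321 + 1.100q) dq = 4.321×72.4031 + ½×1.100×72.4031² = 3196.0687.

$3196.069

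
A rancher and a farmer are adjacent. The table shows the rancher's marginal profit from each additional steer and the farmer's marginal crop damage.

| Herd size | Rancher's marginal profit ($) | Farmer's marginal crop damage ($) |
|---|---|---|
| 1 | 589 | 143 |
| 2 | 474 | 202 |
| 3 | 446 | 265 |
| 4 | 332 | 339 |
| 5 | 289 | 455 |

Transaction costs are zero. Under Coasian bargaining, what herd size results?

Bargaining reaches the level where marginal profit last exceeds marginal crop damage.
That holds through level 3 (446 ≥ 265) but not at 4 (332 < 339).

3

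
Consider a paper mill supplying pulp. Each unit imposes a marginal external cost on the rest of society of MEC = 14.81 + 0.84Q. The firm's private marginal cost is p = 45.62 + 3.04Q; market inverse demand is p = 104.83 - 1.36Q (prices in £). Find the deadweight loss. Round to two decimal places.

Market equilibrium (private): 45.62 + 3.04Q = 104.83 - 1.36Q → Q_m = 13.4568.
Social marginal cost = private MC + MEC = 60.43 + 3.88Q.
Set SMC = demand: 60.43 + 3.88Q = 104.83 - 1.36Q → Q* = 8.4733.
Height of the DWL triangle at Q_m is SMC(Q_m) − demand(Q_m) = MEC(Q_m) = 26.1137.
DWL = ½ × 4.9835 × 26.1137 = 65.0688.

DWL = £65.07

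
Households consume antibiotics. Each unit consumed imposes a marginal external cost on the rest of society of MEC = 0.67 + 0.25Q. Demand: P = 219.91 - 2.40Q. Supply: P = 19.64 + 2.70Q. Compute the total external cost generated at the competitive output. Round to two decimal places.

219.06

Market equilibrium (private): 19.64 + 2.70Q = 219.91 - 2.40Q → Q_m = 39.2686.
Total external cost = ∫₀^{Q_m} (0.67 + 0.25Q) dQ = 0.67×39.2686 + ½×0.25×39.2686² = 219.0628.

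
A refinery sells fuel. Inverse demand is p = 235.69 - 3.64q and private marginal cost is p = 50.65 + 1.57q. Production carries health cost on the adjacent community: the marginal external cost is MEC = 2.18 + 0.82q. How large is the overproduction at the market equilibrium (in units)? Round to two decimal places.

5.19 units

Market equilibrium (private): 50.65 + 1.57q = 235.69 - 3.64q → q_m = 35.5163.
Social marginal cost = private MC + MEC = 52.83 + 2.39q.
Set SMC = demand: 52.83 + 2.39q = 235.69 - 3.64q → q* = 30.3250.
Gap = |35.5163 − 30.3250| = 5.1913.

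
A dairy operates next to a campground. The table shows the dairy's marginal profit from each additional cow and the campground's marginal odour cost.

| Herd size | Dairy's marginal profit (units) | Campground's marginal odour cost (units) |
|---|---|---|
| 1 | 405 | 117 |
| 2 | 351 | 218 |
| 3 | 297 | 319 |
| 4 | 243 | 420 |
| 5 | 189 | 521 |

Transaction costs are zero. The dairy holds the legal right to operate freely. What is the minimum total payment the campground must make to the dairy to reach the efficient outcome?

Left alone the dairy would choose level 5 (marginal profit stays positive).
Efficient level: k* = 2 (marginal profit ≥ marginal odour cost through 2).
The campground must at least cover the dairy's forgone profit from cutting 5→2: 297 + 243 + 189 = 729.

729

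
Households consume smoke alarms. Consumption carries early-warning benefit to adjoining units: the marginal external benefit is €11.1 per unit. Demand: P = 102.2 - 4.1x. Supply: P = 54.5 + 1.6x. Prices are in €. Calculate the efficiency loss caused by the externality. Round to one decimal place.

Market equilibrium (private): 54.5 + 1.6x = 102.2 - 4.1x → x_m = 8.3684.
Social marginal benefit = demand + MEB = 113.3 - 4.1x.
Set SMB = MC: 113.3 - 4.1x = 54.5 + 1.6x → x* = 10.3158.
Between x* and x_m the wedge SMB − MC runs linearly from 0 to MEB(x_m), so the loss is a triangle.
DWL = ½ × 1.9474 × 11.1000 = 10.8081.

DWL = €10.8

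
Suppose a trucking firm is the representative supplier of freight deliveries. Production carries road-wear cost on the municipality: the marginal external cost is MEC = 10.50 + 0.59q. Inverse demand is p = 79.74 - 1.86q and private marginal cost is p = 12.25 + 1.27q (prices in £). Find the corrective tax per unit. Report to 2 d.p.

Social marginal cost = private MC + MEC = 22.75 + 1.86q.
Set SMC = demand: 22.75 + 1.86q = 79.74 - 1.86q → q* = 15.3199.
The Pigouvian tax equals MEC at q*: 10.50 + 0.59×15.3199 = 19.5387.

tax = £19.54 per unit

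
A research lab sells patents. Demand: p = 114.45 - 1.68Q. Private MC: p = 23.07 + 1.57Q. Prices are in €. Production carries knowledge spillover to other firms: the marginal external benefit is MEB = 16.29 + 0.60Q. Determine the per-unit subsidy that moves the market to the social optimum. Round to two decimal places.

Social marginal cost = private MC − MEB = 6.78 + 0.97Q.
Set SMC = demand: 6.78 + 0.97Q = 114.45 - 1.68Q → Q* = 40.6302.
The Pigouvian subsidy equals MEB at Q*: 16.29 + 0.60×40.6302 = 40.6681.

subsidy = €40.67 per unit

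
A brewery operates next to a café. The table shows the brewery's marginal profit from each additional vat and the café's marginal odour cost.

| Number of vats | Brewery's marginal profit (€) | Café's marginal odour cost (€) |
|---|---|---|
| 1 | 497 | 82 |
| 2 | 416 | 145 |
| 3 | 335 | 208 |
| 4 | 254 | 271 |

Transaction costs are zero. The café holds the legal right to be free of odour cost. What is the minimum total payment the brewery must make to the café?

Efficient level: marginal profit ≥ marginal odour cost through level 3, so k* = 3.
With the café holding the right, the brewery must at least compensate total damage at k*: 82 + 145 + 208 = 435.

€435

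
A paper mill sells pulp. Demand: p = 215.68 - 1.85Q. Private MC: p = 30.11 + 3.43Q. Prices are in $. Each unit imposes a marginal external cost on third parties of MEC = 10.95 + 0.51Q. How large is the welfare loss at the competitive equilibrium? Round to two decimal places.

DWL = $72.00

Market equilibrium (private): 30.11 + 3.43Q = 215.68 - 1.85Q → Q_m = 35.1458.
Social marginal cost = private MC + MEC = 41.06 + 3.94Q.
Set SMC = demand: 41.06 + 3.94Q = 215.68 - 1.85Q → Q* = 30.1589.
Between Q* and Q_m the wedge SMC − demand runs linearly from 0 to MEC(Q_m), so the loss is a triangle.
DWL = ½ × 4.9869 × 28.8744 = 71.9969.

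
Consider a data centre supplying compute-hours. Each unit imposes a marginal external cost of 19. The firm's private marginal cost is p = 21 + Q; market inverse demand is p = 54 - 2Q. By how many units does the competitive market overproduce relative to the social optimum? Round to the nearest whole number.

Market equilibrium (private): 21 + Q = 54 - 2Q → Q_m = 11.0000.
Social marginal cost = private MC + MEC = 40 + Q.
Set SMC = demand: 40 + Q = 54 - 2Q → Q* = 4.6667.
Gap = |11.0000 − 4.6667| = 6.3333.

6 units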